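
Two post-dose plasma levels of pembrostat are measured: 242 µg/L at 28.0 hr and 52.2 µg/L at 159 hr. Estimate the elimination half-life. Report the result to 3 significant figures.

k = ln(C₁/C₂) / (t₂ − t₁) = ln(242/52.2) / (159 − 28.0)
  = 1.534 / 131.0 = 0.01171 hr⁻¹
t½ = ln 2 / k = ln 2 / 0.01171 ≈ 59.2 hours

59.2 hours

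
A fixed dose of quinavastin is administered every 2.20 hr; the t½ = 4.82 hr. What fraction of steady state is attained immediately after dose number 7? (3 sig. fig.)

0.891

k = ln 2 / 4.82 = 0.1438 hr⁻¹
f_n = 1 − e^(−nkτ) = 1 − e^(−7 × 0.1438 × 2.20) = 1 − e^(−2.215) = 1 − 0.1092 ≈ 0.891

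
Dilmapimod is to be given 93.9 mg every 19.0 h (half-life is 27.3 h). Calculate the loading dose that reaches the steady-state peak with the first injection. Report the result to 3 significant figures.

245 mg

k = ln 2 / 27.3 = 0.02539 h⁻¹
Accumulation ratio R = 1 / (1 − e^(−kτ)) = 1 / (1 − e^(−0.02539×19.0)) = 1 / (1 − 0.6173) = 2.613
Loading dose = maintenance dose × R = 93.9 × 2.613 ≈ 245 mg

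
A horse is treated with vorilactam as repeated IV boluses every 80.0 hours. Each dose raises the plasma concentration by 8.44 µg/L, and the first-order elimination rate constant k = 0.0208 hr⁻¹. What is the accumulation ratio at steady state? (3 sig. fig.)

Fraction remaining after one interval: e^(−kτ) = e^(−0.02080 × 80.0) = 0.1894
R = 1 / (1 − 0.1894) = 1 / 0.8106 ≈ 1.23

1.23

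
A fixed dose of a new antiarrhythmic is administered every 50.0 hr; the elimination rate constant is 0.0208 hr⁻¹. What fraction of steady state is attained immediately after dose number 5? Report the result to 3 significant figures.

f_n = 1 − e^(−nkτ) = 1 − e^(−5 × 0.02080 × 50.0) = 1 − e^(−5.200) = 1 − 0.005517 ≈ 0.994

0.994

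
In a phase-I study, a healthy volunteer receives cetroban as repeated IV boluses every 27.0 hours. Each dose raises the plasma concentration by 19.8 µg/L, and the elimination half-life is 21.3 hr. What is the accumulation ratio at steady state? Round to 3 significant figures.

1.71

k = ln 2 / 21.3 = 0.03254 hr⁻¹
Fraction remaining after one interval: e^(−kτ) = e^(−0.03254 × 27.0) = 0.4153
R = 1 / (1 − 0.4153) = 1 / 0.5847 ≈ 1.71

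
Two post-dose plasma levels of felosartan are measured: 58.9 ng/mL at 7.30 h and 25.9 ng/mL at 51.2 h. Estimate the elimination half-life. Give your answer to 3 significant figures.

37.0 hours

k = ln(C₁/C₂) / (t₂ − t₁) = ln(58.9/25.9) / (51.2 − 7.30)
  = 0.8216 / 43.90 = 0.01872 h⁻¹
t½ = ln 2 / k = ln 2 / 0.01872 ≈ 37.0 hours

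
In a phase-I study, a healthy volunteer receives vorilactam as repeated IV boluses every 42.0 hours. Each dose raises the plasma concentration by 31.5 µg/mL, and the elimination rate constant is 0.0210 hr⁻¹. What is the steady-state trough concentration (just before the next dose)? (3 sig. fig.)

22.3 µg/mL

Fraction remaining after one interval: e^(−kτ) = e^(−0.02100 × 42.0) = 0.4140
R = 1 / (1 − 0.4140) = 1.706
Css,max = 31.5 × 1.706 = 53.75 µg/mL
Css,min = Css,max × e^(−kτ) = 53.75 × 0.4140 ≈ 22.3 µg/mL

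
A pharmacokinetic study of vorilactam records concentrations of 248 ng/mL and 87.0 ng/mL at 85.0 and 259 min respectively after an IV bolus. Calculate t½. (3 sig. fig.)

k = ln(C₁/C₂) / (t₂ − t₁) = ln(248/87.0) / (259 − 85.0)
  = 1.048 / 174.0 = 0.006020 min⁻¹
t½ = ln 2 / k = ln 2 / 0.006020 ≈ 115 minutes

115 minutes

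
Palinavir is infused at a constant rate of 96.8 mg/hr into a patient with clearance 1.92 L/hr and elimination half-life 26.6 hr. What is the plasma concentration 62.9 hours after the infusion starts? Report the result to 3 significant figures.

Css = rate / CL = 96.8 / 1.92 = 50.42 µg/mL
k = ln 2 / 26.6 = 0.02606 hr⁻¹
C(t) = Css (1 − e^(−kt)) = 50.42 × (1 − e^(−1.639)) = 50.42 × 0.8058 ≈ 40.6 µg/mL

40.6 µg/mL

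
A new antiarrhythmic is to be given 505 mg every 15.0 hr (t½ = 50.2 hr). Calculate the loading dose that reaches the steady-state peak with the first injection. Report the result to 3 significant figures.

2700 mg

k = ln 2 / 50.2 = 0.01381 hr⁻¹
Accumulation ratio R = 1 / (1 − e^(−kτ)) = 1 / (1 − e^(−0.01381×15.0)) = 1 / (1 − 0.8129) = 5.345
Loading dose = maintenance dose × R = 505 × 5.345 ≈ 2700 mg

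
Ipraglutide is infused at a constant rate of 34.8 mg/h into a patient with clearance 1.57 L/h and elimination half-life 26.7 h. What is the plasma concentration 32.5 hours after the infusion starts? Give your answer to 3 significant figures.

12.6 mg/L

Css = rate / CL = 34.8 / 1.57 = 22.17 mg/L
k = ln 2 / 26.7 = 0.02596 h⁻¹
C(t) = Css (1 − e^(−kt)) = 22.17 × (1 − e^(−0.8437)) = 22.17 × 0.5699 ≈ 12.6 mg/L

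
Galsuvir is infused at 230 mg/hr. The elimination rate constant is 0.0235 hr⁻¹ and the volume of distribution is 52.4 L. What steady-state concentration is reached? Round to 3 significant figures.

CL = k · V = 0.0235 × 52.4 = 1.231 L/hr
Css = rate / CL = 230 / 1.231 ≈ 187 mg/L

187 mg/L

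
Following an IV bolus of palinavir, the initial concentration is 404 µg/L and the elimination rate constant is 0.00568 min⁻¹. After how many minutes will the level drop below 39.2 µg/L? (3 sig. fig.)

C(t) = C₀ e^(−kt)  ⇒  t = ln(C₀/C) / k
t = ln(404/39.2) / 0.005680 = 2.333 / 0.005680 ≈ 411 minutes

411 minutes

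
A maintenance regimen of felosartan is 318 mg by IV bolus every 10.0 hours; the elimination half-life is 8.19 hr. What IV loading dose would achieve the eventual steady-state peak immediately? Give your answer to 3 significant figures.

557 mg

k = ln 2 / 8.19 = 0.08463 hr⁻¹
Accumulation ratio R = 1 / (1 − e^(−kτ)) = 1 / (1 − e^(−0.08463×10.0)) = 1 / (1 − 0.4290) = 1.751
Loading dose = maintenance dose × R = 318 × 1.751 ≈ 557 mg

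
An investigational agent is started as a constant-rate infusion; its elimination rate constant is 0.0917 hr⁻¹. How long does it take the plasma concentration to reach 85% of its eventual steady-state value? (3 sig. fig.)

f = 1 − e^(−kt)  ⇒  t = −ln(1 − f) / k
t = −ln(1 − 0.85) / 0.09170 = 1.897 / 0.09170 ≈ 20.7 hours

20.7 hours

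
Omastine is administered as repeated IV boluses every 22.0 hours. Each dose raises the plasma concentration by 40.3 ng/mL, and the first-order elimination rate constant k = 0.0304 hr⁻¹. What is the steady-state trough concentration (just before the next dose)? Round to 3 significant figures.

Fraction remaining after one interval: e^(−kτ) = e^(−0.03040 × 22.0) = 0.5123
R = 1 / (1 − 0.5123) = 2.051
Css,max = 40.3 × 2.051 = 82.64 ng/mL
Css,min = Css,max × e^(−kτ) = 82.64 × 0.5123 ≈ 42.3 ng/mL

42.3 ng/mL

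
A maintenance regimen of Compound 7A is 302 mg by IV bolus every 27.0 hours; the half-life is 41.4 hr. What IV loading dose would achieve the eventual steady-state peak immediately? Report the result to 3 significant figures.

830 mg

k = ln 2 / 41.4 = 0.01674 hr⁻¹
Accumulation ratio R = 1 / (1 − e^(−kτ)) = 1 / (1 − e^(−0.01674×27.0)) = 1 / (1 − 0.6363) = 2.750
Loading dose = maintenance dose × R = 302 × 2.750 ≈ 830 mg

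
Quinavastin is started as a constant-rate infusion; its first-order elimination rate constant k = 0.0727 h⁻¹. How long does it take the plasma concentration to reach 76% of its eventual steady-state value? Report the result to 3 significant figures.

19.6 hours

f = 1 − e^(−kt)  ⇒  t = −ln(1 − f) / k
t = −ln(1 − 0.76) / 0.07270 = 1.427 / 0.07270 ≈ 19.6 hours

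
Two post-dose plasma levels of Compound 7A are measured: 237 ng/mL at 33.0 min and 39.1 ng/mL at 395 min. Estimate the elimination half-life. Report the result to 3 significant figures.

k = ln(C₁/C₂) / (t₂ − t₁) = ln(237/39.1) / (395 − 33.0)
  = 1.802 / 362.0 = 0.004978 min⁻¹
t½ = ln 2 / k = ln 2 / 0.004978 ≈ 139 minutes

139 minutes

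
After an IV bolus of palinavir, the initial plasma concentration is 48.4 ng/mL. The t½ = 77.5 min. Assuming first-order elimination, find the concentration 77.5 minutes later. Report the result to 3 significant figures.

24.2 ng/mL

k = ln 2 / 77.5 = 0.008944 min⁻¹
77.5 min is 1.000 half-lives, so C = 48.4 × (1/2)^1.000 = 48.4 × 0.5000 ≈ 24.2 ng/mL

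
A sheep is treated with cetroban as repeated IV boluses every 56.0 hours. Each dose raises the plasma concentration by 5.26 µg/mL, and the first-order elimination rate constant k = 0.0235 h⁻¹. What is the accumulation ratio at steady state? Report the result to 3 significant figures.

Fraction remaining after one interval: e^(−kτ) = e^(−0.02350 × 56.0) = 0.2682
R = 1 / (1 − 0.2682) = 1 / 0.7318 ≈ 1.37

1.37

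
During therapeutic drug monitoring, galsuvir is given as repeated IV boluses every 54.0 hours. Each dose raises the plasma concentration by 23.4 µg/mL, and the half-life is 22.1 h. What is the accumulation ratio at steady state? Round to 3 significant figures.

1.23

k = ln 2 / 22.1 = 0.03136 h⁻¹
Fraction remaining after one interval: e^(−kτ) = e^(−0.03136 × 54.0) = 0.1838
R = 1 / (1 − 0.1838) = 1 / 0.8162 ≈ 1.23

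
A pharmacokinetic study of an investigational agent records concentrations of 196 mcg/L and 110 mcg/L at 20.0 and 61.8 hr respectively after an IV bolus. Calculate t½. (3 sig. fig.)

50.2 hours

k = ln(C₁/C₂) / (t₂ − t₁) = ln(196/110) / (61.8 − 20.0)
  = 0.5776 / 41.80 = 0.01382 hr⁻¹
t½ = ln 2 / k = ln 2 / 0.01382 ≈ 50.2 hours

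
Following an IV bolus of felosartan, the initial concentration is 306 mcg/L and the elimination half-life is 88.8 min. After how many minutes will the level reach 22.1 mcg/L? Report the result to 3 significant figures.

k = ln 2 / 88.8 = 0.007806 min⁻¹
C(t) = C₀ e^(−kt)  ⇒  t = ln(C₀/C) / k
t = ln(306/22.1) / 0.007806 = 2.628 / 0.007806 ≈ 337 minutes

337 minutes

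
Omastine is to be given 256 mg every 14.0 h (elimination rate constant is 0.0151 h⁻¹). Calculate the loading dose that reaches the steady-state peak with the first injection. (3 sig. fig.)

Accumulation ratio R = 1 / (1 − e^(−kτ)) = 1 / (1 − e^(−0.01510×14.0)) = 1 / (1 − 0.8095) = 5.248
Loading dose = maintenance dose × R = 256 × 5.248 ≈ 1340 mg

1340 mg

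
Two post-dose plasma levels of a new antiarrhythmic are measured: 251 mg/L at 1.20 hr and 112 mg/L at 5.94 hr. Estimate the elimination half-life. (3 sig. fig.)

k = ln(C₁/C₂) / (t₂ − t₁) = ln(251/112) / (5.94 − 1.20)
  = 0.8070 / 4.740 = 0.1702 hr⁻¹
t½ = ln 2 / k = ln 2 / 0.1702 ≈ 4.07 hours

4.07 hours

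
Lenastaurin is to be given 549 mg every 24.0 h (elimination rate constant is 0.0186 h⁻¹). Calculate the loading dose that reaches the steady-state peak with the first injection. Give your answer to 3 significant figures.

Accumulation ratio R = 1 / (1 − e^(−kτ)) = 1 / (1 − e^(−0.01860×24.0)) = 1 / (1 − 0.6399) = 2.777
Loading dose = maintenance dose × R = 549 × 2.777 ≈ 1520 mg

1520 mg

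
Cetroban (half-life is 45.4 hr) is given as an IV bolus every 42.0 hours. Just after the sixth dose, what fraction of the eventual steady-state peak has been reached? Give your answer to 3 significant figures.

0.979

k = ln 2 / 45.4 = 0.01527 hr⁻¹
f_n = 1 − e^(−nkτ) = 1 − e^(−6 × 0.01527 × 42.0) = 1 − e^(−3.847) = 1 − 0.02133 ≈ 0.979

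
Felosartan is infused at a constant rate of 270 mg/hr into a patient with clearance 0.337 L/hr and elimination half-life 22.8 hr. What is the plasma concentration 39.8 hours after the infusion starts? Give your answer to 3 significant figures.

562 µg/mL

Css = rate / CL = 270 / 0.337 = 801.2 µg/mL
k = ln 2 / 22.8 = 0.03040 hr⁻¹
C(t) = Css (1 − e^(−kt)) = 801.2 × (1 − e^(−1.210)) = 801.2 × 0.7018 ≈ 562 µg/mL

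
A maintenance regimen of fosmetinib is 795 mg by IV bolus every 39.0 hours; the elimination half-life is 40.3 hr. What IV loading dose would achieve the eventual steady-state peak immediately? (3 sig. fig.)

k = ln 2 / 40.3 = 0.01720 hr⁻¹
Accumulation ratio R = 1 / (1 − e^(−kτ)) = 1 / (1 − e^(−0.01720×39.0)) = 1 / (1 − 0.5113) = 2.046
Loading dose = maintenance dose × R = 795 × 2.046 ≈ 1630 mg

1630 mg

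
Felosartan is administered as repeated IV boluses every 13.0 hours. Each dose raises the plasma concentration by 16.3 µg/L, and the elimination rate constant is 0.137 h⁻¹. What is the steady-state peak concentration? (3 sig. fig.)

Fraction remaining after one interval: e^(−kτ) = e^(−0.1370 × 13.0) = 0.1685
R = 1 / (1 − 0.1685) = 1.203
Css,max = 16.3 × 1.203 ≈ 19.6 µg/L

19.6 µg/L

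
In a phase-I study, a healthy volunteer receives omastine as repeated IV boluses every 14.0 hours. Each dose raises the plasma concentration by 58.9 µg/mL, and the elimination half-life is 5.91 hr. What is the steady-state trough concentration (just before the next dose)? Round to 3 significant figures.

14.1 µg/mL

k = ln 2 / 5.91 = 0.1173 hr⁻¹
Fraction remaining after one interval: e^(−kτ) = e^(−0.1173 × 14.0) = 0.1936
R = 1 / (1 − 0.1936) = 1.240
Css,max = 58.9 × 1.240 = 73.04 µg/mL
Css,min = Css,max × e^(−kτ) = 73.04 × 0.1936 ≈ 14.1 µg/mL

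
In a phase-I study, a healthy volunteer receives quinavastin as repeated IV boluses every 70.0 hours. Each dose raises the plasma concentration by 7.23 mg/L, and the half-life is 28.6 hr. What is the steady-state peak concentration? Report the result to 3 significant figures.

8.85 mg/L

k = ln 2 / 28.6 = 0.02424 hr⁻¹
Fraction remaining after one interval: e^(−kτ) = e^(−0.02424 × 70.0) = 0.1833
R = 1 / (1 − 0.1833) = 1.224
Css,max = 7.23 × 1.224 ≈ 8.85 mg/L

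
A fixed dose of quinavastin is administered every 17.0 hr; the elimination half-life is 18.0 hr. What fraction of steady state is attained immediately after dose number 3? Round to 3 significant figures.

k = ln 2 / 18.0 = 0.03851 hr⁻¹
f_n = 1 − e^(−nkτ) = 1 − e^(−3 × 0.03851 × 17.0) = 1 − e^(−1.964) = 1 − 0.1403 ≈ 0.860

0.860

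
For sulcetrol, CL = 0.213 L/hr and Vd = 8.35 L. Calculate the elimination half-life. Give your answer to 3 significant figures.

27.2 hours

k = CL / V = 0.213 / 8.35 = 0.02551 hr⁻¹
t½ = ln 2 / k = ln 2 / 0.02551 ≈ 27.2 hours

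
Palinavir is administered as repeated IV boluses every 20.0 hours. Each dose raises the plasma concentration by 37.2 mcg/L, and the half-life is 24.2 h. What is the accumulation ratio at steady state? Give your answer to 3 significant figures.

2.29

k = ln 2 / 24.2 = 0.02864 h⁻¹
Fraction remaining after one interval: e^(−kτ) = e^(−0.02864 × 20.0) = 0.5639
R = 1 / (1 − 0.5639) = 1 / 0.4361 ≈ 2.29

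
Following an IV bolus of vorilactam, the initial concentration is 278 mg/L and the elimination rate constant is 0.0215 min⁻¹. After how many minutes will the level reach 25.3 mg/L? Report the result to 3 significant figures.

111 minutes

C(t) = C₀ e^(−kt)  ⇒  t = ln(C₀/C) / k
t = ln(278/25.3) / 0.02150 = 2.397 / 0.02150 ≈ 111 minutes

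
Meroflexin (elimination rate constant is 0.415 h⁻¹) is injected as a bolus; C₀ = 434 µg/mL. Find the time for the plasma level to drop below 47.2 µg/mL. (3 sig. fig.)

C(t) = C₀ e^(−kt)  ⇒  t = ln(C₀/C) / k
t = ln(434/47.2) / 0.4150 = 2.219 / 0.4150 ≈ 5.35 hours

5.35 hours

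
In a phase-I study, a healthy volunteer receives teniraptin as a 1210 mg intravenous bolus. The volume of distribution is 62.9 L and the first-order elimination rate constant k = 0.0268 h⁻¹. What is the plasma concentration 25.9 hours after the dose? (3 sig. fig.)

C₀ = dose / V = 1210 / 62.9 = 19.24 mg/L
C(t) = C₀ e^(−kt) = 19.24 × e^(−0.02680 × 25.9) = 19.24 × e^(−0.6941) = 19.24 × 0.4995 ≈ 9.61 mg/L

9.61 mg/L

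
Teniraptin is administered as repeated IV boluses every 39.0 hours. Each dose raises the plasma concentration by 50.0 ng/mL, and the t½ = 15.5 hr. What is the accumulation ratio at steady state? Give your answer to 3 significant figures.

k = ln 2 / 15.5 = 0.04472 hr⁻¹
Fraction remaining after one interval: e^(−kτ) = e^(−0.04472 × 39.0) = 0.1748
R = 1 / (1 − 0.1748) = 1 / 0.8252 ≈ 1.21

1.21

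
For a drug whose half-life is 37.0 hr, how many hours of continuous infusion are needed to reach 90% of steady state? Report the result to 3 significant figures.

k = ln 2 / 37.0 = 0.01873 hr⁻¹
f = 1 − e^(−kt)  ⇒  t = −ln(1 − f) / k
t = −ln(1 − 0.9) / 0.01873 = 2.303 / 0.01873 ≈ 123 hours

123 hours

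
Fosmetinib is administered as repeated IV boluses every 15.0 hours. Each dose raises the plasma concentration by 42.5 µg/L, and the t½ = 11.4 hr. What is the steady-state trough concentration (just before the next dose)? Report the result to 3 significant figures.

k = ln 2 / 11.4 = 0.06080 hr⁻¹
Fraction remaining after one interval: e^(−kτ) = e^(−0.06080 × 15.0) = 0.4017
R = 1 / (1 − 0.4017) = 1.671
Css,max = 42.5 × 1.671 = 71.04 µg/L
Css,min = Css,max × e^(−kτ) = 71.04 × 0.4017 ≈ 28.5 µg/L

28.5 µg/L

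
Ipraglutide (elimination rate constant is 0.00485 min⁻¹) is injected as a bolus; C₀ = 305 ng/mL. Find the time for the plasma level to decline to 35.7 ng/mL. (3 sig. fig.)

C(t) = C₀ e^(−kt)  ⇒  t = ln(C₀/C) / k
t = ln(305/35.7) / 0.004850 = 2.145 / 0.004850 ≈ 442 minutes

442 minutes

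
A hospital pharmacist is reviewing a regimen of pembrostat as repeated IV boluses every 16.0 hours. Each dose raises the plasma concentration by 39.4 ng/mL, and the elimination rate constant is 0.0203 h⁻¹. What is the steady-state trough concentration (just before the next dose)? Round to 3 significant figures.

Fraction remaining after one interval: e^(−kτ) = e^(−0.02030 × 16.0) = 0.7227
R = 1 / (1 − 0.7227) = 3.606
Css,max = 39.4 × 3.606 = 142.1 ng/mL
Css,min = Css,max × e^(−kτ) = 142.1 × 0.7227 ≈ 103 ng/mL

103 ng/mL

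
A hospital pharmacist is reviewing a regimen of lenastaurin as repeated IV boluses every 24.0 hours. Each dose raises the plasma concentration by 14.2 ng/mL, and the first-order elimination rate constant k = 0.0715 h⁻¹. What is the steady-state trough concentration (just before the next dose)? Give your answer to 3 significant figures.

3.11 ng/mL

Fraction remaining after one interval: e^(−kτ) = e^(−0.07150 × 24.0) = 0.1798
R = 1 / (1 − 0.1798) = 1.219
Css,max = 14.2 × 1.219 = 17.31 ng/mL
Css,min = Css,max × e^(−kτ) = 17.31 × 0.1798 ≈ 3.11 ng/mL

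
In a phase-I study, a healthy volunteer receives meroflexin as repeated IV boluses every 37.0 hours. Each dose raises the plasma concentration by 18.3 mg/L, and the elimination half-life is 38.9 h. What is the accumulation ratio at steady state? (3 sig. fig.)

k = ln 2 / 38.9 = 0.01782 h⁻¹
Fraction remaining after one interval: e^(−kτ) = e^(−0.01782 × 37.0) = 0.5172
R = 1 / (1 − 0.5172) = 1 / 0.4828 ≈ 2.07

2.07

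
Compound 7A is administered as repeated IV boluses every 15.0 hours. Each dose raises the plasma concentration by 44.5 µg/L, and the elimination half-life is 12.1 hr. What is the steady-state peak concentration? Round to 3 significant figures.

k = ln 2 / 12.1 = 0.05728 hr⁻¹
Fraction remaining after one interval: e^(−kτ) = e^(−0.05728 × 15.0) = 0.4235
R = 1 / (1 − 0.4235) = 1.735
Css,max = 44.5 × 1.735 ≈ 77.2 µg/L

77.2 µg/L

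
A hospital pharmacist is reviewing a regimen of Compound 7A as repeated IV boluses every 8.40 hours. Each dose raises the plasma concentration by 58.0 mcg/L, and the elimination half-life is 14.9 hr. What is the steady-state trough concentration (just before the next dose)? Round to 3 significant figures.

k = ln 2 / 14.9 = 0.04652 hr⁻¹
Fraction remaining after one interval: e^(−kτ) = e^(−0.04652 × 8.40) = 0.6765
R = 1 / (1 − 0.6765) = 3.092
Css,max = 58.0 × 3.092 = 179.3 mcg/L
Css,min = Css,max × e^(−kτ) = 179.3 × 0.6765 ≈ 121 mcg/L

121 mcg/L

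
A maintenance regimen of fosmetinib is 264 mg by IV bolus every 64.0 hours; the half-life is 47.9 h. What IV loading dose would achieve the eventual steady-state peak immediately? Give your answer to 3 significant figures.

437 mg

k = ln 2 / 47.9 = 0.01447 h⁻¹
Accumulation ratio R = 1 / (1 − e^(−kτ)) = 1 / (1 − e^(−0.01447×64.0)) = 1 / (1 − 0.3961) = 1.656
Loading dose = maintenance dose × R = 264 × 1.656 ≈ 437 mg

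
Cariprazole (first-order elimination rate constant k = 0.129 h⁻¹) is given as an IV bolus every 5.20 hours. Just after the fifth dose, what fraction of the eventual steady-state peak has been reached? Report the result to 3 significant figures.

f_n = 1 − e^(−nkτ) = 1 − e^(−5 × 0.1290 × 5.20) = 1 − e^(−3.354) = 1 − 0.03494 ≈ 0.965

0.965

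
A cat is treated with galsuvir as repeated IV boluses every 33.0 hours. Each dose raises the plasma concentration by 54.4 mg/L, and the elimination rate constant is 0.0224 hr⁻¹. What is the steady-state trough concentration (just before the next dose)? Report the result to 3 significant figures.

49.7 mg/L

Fraction remaining after one interval: e^(−kτ) = e^(−0.02240 × 33.0) = 0.4775
R = 1 / (1 − 0.4775) = 1.914
Css,max = 54.4 × 1.914 = 104.1 mg/L
Css,min = Css,max × e^(−kτ) = 104.1 × 0.4775 ≈ 49.7 mg/L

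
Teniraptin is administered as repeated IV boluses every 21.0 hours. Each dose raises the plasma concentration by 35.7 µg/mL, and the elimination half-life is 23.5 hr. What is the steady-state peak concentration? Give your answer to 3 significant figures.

77.3 µg/mL

k = ln 2 / 23.5 = 0.02950 hr⁻¹
Fraction remaining after one interval: e^(−kτ) = e^(−0.02950 × 21.0) = 0.5383
R = 1 / (1 − 0.5383) = 2.166
Css,max = 35.7 × 2.166 ≈ 77.3 µg/mL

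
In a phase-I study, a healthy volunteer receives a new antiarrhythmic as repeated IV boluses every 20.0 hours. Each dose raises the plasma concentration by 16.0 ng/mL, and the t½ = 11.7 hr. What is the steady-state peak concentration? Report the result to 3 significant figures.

k = ln 2 / 11.7 = 0.05924 hr⁻¹
Fraction remaining after one interval: e^(−kτ) = e^(−0.05924 × 20.0) = 0.3058
R = 1 / (1 − 0.3058) = 1.440
Css,max = 16.0 × 1.440 ≈ 23.0 ng/mL

23.0 ng/mL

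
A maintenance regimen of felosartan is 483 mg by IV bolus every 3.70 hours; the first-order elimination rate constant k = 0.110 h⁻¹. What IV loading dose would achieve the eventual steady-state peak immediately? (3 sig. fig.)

1440 mg

Accumulation ratio R = 1 / (1 − e^(−kτ)) = 1 / (1 − e^(−0.1100×3.70)) = 1 / (1 − 0.6656) = 2.991
Loading dose = maintenance dose × R = 483 × 2.991 ≈ 1440 mg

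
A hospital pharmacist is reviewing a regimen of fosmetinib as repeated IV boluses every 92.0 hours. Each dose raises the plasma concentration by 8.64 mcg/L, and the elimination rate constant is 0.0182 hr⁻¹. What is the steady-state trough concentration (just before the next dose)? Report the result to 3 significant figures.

1.99 mcg/L

Fraction remaining after one interval: e^(−kτ) = e^(−0.01820 × 92.0) = 0.1874
R = 1 / (1 − 0.1874) = 1.231
Css,max = 8.64 × 1.231 = 10.63 mcg/L
Css,min = Css,max × e^(−kτ) = 10.63 × 0.1874 ≈ 1.99 mcg/L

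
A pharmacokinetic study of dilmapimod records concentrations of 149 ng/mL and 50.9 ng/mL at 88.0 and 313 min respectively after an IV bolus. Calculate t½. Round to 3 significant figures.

145 minutes

k = ln(C₁/C₂) / (t₂ − t₁) = ln(149/50.9) / (313 − 88.0)
  = 1.074 / 225.0 = 0.004774 min⁻¹
t½ = ln 2 / k = ln 2 / 0.004774 ≈ 145 minutes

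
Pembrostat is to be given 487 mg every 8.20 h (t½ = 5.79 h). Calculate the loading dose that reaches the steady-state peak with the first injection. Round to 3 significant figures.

779 mg

k = ln 2 / 5.79 = 0.1197 h⁻¹
Accumulation ratio R = 1 / (1 − e^(−kτ)) = 1 / (1 − e^(−0.1197×8.20)) = 1 / (1 − 0.3747) = 1.599
Loading dose = maintenance dose × R = 487 × 1.599 ≈ 779 mg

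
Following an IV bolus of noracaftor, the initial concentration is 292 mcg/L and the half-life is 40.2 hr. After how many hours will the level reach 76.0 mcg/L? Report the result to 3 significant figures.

78.1 hours

k = ln 2 / 40.2 = 0.01724 hr⁻¹
C(t) = C₀ e^(−kt)  ⇒  t = ln(C₀/C) / k
t = ln(292/76.0) / 0.01724 = 1.346 / 0.01724 ≈ 78.1 hours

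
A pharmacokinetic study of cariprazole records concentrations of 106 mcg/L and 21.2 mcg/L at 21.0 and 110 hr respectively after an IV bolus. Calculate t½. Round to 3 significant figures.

38.3 hours

k = ln(C₁/C₂) / (t₂ − t₁) = ln(106/21.2) / (110 − 21.0)
  = 1.609 / 89.00 = 0.01808 hr⁻¹
t½ = ln 2 / k = ln 2 / 0.01808 ≈ 38.3 hours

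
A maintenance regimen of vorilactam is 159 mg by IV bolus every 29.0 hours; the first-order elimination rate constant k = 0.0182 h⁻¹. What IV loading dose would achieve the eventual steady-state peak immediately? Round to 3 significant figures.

388 mg

Accumulation ratio R = 1 / (1 − e^(−kτ)) = 1 / (1 − e^(−0.01820×29.0)) = 1 / (1 − 0.5899) = 2.438
Loading dose = maintenance dose × R = 159 × 2.438 ≈ 388 mg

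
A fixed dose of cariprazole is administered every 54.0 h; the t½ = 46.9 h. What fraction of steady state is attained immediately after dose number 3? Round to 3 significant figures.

0.909

k = ln 2 / 46.9 = 0.01478 h⁻¹
f_n = 1 − e^(−nkτ) = 1 − e^(−3 × 0.01478 × 54.0) = 1 − e^(−2.394) = 1 − 0.09124 ≈ 0.909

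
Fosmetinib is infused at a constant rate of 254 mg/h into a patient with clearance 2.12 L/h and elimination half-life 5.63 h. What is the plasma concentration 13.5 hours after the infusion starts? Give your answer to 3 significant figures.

Css = rate / CL = 254 / 2.12 = 119.8 mg/L
k = ln 2 / 5.63 = 0.1231 h⁻¹
C(t) = Css (1 − e^(−kt)) = 119.8 × (1 − e^(−1.662)) = 119.8 × 0.8103 ≈ 97.1 mg/L

97.1 mg/L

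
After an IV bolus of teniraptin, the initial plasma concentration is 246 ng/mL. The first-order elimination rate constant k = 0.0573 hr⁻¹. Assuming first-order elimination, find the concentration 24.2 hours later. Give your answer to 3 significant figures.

C(t) = C₀ e^(−kt) = 246 × e^(−0.05730 × 24.2) = 246 × e^(−1.387) = 246 × 0.2499 ≈ 61.5 ng/mL

61.5 ng/mL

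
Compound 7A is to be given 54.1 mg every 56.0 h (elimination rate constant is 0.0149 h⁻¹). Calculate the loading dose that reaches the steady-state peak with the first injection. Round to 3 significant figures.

95.6 mg

Accumulation ratio R = 1 / (1 − e^(−kτ)) = 1 / (1 − e^(−0.01490×56.0)) = 1 / (1 − 0.4341) = 1.767
Loading dose = maintenance dose × R = 54.1 × 1.767 ≈ 95.6 mg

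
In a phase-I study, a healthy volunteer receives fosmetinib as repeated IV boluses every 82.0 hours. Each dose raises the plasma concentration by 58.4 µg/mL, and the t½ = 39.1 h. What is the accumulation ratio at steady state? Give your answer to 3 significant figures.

k = ln 2 / 39.1 = 0.01773 h⁻¹
Fraction remaining after one interval: e^(−kτ) = e^(−0.01773 × 82.0) = 0.2337
R = 1 / (1 − 0.2337) = 1 / 0.7663 ≈ 1.30

1.30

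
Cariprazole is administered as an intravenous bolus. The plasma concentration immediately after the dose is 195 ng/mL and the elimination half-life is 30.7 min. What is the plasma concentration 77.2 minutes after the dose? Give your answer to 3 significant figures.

k = ln 2 / 30.7 = 0.02258 min⁻¹
C(t) = C₀ e^(−kt) = 195 × e^(−0.02258 × 77.2) = 195 × e^(−1.743) = 195 × 0.1750 ≈ 34.1 ng/mL

34.1 ng/mL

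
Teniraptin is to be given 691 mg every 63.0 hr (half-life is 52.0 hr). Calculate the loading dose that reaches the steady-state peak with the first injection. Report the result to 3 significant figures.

k = ln 2 / 52.0 = 0.01333 hr⁻¹
Accumulation ratio R = 1 / (1 − e^(−kτ)) = 1 / (1 − e^(−0.01333×63.0)) = 1 / (1 − 0.4318) = 1.760
Loading dose = maintenance dose × R = 691 × 1.760 ≈ 1220 mg

1220 mg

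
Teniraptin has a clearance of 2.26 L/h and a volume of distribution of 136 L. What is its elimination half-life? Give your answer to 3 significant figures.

41.7 hours

k = CL / V = 2.26 / 136 = 0.01662 h⁻¹
t½ = ln 2 / k = ln 2 / 0.01662 ≈ 41.7 hours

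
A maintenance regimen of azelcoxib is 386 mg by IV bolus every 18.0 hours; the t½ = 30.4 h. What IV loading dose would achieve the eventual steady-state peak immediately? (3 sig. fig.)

k = ln 2 / 30.4 = 0.02280 h⁻¹
Accumulation ratio R = 1 / (1 − e^(−kτ)) = 1 / (1 − e^(−0.02280×18.0)) = 1 / (1 − 0.6634) = 2.971
Loading dose = maintenance dose × R = 386 × 2.971 ≈ 1150 mg

1150 mg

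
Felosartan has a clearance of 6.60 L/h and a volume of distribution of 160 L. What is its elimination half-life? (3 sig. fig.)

k = CL / V = 6.60 / 160 = 0.04125 h⁻¹
t½ = ln 2 / k = ln 2 / 0.04125 ≈ 16.8 hours

16.8 hours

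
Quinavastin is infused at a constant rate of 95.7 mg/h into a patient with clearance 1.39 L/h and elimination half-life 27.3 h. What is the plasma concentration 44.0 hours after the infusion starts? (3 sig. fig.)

Css = rate / CL = 95.7 / 1.39 = 68.85 mg/L
k = ln 2 / 27.3 = 0.02539 h⁻¹
C(t) = Css (1 − e^(−kt)) = 68.85 × (1 − e^(−1.117)) = 68.85 × 0.6728 ≈ 46.3 mg/L

46.3 mg/L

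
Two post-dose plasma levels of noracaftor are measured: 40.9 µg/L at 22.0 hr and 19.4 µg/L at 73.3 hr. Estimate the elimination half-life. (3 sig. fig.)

47.7 hours

k = ln(C₁/C₂) / (t₂ − t₁) = ln(40.9/19.4) / (73.3 − 22.0)
  = 0.7459 / 51.30 = 0.01454 hr⁻¹
t½ = ln 2 / k = ln 2 / 0.01454 ≈ 47.7 hours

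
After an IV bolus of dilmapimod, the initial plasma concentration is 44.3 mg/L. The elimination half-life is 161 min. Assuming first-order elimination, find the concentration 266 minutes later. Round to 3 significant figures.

14.1 mg/L

k = ln 2 / 161 = 0.004305 min⁻¹
266 min is 1.652 half-lives, so C = 44.3 × (1/2)^1.652 = 44.3 × 0.3182 ≈ 14.1 mg/L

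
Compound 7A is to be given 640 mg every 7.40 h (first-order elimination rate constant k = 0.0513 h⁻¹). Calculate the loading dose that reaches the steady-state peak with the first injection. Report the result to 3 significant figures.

2030 mg

Accumulation ratio R = 1 / (1 − e^(−kτ)) = 1 / (1 − e^(−0.05130×7.40)) = 1 / (1 − 0.6841) = 3.166
Loading dose = maintenance dose × R = 640 × 3.166 ≈ 2030 mg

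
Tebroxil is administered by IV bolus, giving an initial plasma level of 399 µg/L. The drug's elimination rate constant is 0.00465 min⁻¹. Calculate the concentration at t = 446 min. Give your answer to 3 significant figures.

C(t) = C₀ e^(−kt) = 399 × e^(−0.004650 × 446) = 399 × e^(−2.074) = 399 × 0.1257 ≈ 50.2 µg/L

50.2 µg/L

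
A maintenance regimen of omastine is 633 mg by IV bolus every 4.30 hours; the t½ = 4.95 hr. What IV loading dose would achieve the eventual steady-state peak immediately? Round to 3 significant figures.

1400 mg

k = ln 2 / 4.95 = 0.1400 hr⁻¹
Accumulation ratio R = 1 / (1 − e^(−kτ)) = 1 / (1 − e^(−0.1400×4.30)) = 1 / (1 − 0.5476) = 2.211
Loading dose = maintenance dose × R = 633 × 2.211 ≈ 1400 mg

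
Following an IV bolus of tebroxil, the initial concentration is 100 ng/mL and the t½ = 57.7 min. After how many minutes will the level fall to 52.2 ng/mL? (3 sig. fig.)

54.1 minutes

k = ln 2 / 57.7 = 0.01201 min⁻¹
C(t) = C₀ e^(−kt)  ⇒  t = ln(C₀/C) / k
t = ln(100/52.2) / 0.01201 = 0.6501 / 0.01201 ≈ 54.1 minutes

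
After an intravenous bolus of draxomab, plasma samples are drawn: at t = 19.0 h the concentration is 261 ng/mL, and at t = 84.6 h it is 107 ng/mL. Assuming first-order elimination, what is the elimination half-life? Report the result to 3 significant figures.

k = ln(C₁/C₂) / (t₂ − t₁) = ln(261/107) / (84.6 − 19.0)
  = 0.8917 / 65.60 = 0.01359 h⁻¹
t½ = ln 2 / k = ln 2 / 0.01359 ≈ 51.0 hours

51.0 hours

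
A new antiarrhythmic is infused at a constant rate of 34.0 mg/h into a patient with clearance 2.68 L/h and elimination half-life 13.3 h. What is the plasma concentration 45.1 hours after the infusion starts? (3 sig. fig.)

Css = rate / CL = 34.0 / 2.68 = 12.69 mg/L
k = ln 2 / 13.3 = 0.05212 h⁻¹
C(t) = Css (1 − e^(−kt)) = 12.69 × (1 − e^(−2.350)) = 12.69 × 0.9047 ≈ 11.5 mg/L

11.5 mg/L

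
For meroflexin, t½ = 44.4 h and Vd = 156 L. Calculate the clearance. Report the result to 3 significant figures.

k = ln 2 / t½ = ln 2 / 44.4 = 0.01561 h⁻¹
CL = k · V = 0.01561 × 156 ≈ 2.44 L/h

2.44 L/h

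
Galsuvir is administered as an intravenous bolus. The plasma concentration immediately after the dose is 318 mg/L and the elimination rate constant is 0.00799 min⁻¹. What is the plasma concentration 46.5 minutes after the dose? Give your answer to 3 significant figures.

219 mg/L

C(t) = C₀ e^(−kt) = 318 × e^(−0.007990 × 46.5) = 318 × e^(−0.3715) = 318 × 0.6897 ≈ 219 mg/L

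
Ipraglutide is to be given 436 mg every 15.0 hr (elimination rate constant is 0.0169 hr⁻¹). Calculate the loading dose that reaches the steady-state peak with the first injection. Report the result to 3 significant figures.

Accumulation ratio R = 1 / (1 − e^(−kτ)) = 1 / (1 − e^(−0.01690×15.0)) = 1 / (1 − 0.7761) = 4.466
Loading dose = maintenance dose × R = 436 × 4.466 ≈ 1950 mg

1950 mg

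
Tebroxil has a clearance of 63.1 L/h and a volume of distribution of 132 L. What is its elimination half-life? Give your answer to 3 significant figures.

1.45 hours

k = CL / V = 63.1 / 132 = 0.4780 h⁻¹
t½ = ln 2 / k = ln 2 / 0.4780 ≈ 1.45 hours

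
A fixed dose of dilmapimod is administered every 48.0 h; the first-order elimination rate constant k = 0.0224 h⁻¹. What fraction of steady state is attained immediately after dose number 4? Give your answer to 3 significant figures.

f_n = 1 − e^(−nkτ) = 1 − e^(−4 × 0.02240 × 48.0) = 1 − e^(−4.301) = 1 − 0.01356 ≈ 0.986

0.986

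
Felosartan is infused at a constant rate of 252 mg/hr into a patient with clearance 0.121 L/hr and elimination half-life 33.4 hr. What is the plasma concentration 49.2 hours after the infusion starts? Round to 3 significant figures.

1330 µg/mL

Css = rate / CL = 252 / 0.121 = 2083 µg/mL
k = ln 2 / 33.4 = 0.02075 hr⁻¹
C(t) = Css (1 − e^(−kt)) = 2083 × (1 − e^(−1.021)) = 2083 × 0.6398 ≈ 1330 µg/mL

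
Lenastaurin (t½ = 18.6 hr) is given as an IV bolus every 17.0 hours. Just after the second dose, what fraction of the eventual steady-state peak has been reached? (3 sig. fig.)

k = ln 2 / 18.6 = 0.03727 hr⁻¹
f_n = 1 − e^(−nkτ) = 1 − e^(−2 × 0.03727 × 17.0) = 1 − e^(−1.267) = 1 − 0.2817 ≈ 0.718

0.718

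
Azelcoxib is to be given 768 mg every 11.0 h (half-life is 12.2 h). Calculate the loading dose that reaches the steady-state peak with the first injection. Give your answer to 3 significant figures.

1650 mg

k = ln 2 / 12.2 = 0.05682 h⁻¹
Accumulation ratio R = 1 / (1 − e^(−kτ)) = 1 / (1 − e^(−0.05682×11.0)) = 1 / (1 − 0.5353) = 2.152
Loading dose = maintenance dose × R = 768 × 2.152 ≈ 1650 mg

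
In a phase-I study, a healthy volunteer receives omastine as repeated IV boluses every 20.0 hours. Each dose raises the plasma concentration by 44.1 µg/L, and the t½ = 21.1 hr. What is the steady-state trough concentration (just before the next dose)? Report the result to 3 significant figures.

k = ln 2 / 21.1 = 0.03285 hr⁻¹
Fraction remaining after one interval: e^(−kτ) = e^(−0.03285 × 20.0) = 0.5184
R = 1 / (1 − 0.5184) = 2.076
Css,max = 44.1 × 2.076 = 91.57 µg/L
Css,min = Css,max × e^(−kτ) = 91.57 × 0.5184 ≈ 47.5 µg/L

47.5 µg/L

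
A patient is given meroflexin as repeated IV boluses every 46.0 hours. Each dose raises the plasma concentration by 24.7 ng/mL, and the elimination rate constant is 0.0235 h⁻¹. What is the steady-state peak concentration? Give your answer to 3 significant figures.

37.4 ng/mL

Fraction remaining after one interval: e^(−kτ) = e^(−0.02350 × 46.0) = 0.3393
R = 1 / (1 − 0.3393) = 1.513
Css,max = 24.7 × 1.513 ≈ 37.4 ng/mL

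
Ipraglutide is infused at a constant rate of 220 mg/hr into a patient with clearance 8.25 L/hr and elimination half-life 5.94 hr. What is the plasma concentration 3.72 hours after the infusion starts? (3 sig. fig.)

Css = rate / CL = 220 / 8.25 = 26.67 µg/mL
k = ln 2 / 5.94 = 0.1167 hr⁻¹
C(t) = Css (1 − e^(−kt)) = 26.67 × (1 − e^(−0.4341)) = 26.67 × 0.3521 ≈ 9.39 µg/mL

9.39 µg/mL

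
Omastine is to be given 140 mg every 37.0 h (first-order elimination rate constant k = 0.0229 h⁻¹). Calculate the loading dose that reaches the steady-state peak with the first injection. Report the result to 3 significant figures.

245 mg

Accumulation ratio R = 1 / (1 − e^(−kτ)) = 1 / (1 − e^(−0.02290×37.0)) = 1 / (1 − 0.4286) = 1.750
Loading dose = maintenance dose × R = 140 × 1.750 ≈ 245 mg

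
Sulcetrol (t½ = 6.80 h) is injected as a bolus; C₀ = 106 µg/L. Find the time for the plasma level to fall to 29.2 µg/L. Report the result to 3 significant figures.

k = ln 2 / 6.80 = 0.1019 h⁻¹
C(t) = C₀ e^(−kt)  ⇒  t = ln(C₀/C) / k
t = ln(106/29.2) / 0.1019 = 1.289 / 0.1019 ≈ 12.6 hours

12.6 hours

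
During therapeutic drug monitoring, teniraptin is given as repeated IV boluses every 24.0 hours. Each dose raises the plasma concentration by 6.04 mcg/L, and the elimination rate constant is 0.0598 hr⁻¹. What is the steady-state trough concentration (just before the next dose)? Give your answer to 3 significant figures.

1.89 mcg/L

Fraction remaining after one interval: e^(−kτ) = e^(−0.05980 × 24.0) = 0.2381
R = 1 / (1 − 0.2381) = 1.312
Css,max = 6.04 × 1.312 = 7.927 mcg/L
Css,min = Css,max × e^(−kτ) = 7.927 × 0.2381 ≈ 1.89 mcg/L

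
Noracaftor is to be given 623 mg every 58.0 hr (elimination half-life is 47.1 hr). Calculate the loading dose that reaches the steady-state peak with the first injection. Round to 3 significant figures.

1090 mg

k = ln 2 / 47.1 = 0.01472 hr⁻¹
Accumulation ratio R = 1 / (1 − e^(−kτ)) = 1 / (1 − e^(−0.01472×58.0)) = 1 / (1 − 0.4259) = 1.742
Loading dose = maintenance dose × R = 623 × 1.742 ≈ 1090 mg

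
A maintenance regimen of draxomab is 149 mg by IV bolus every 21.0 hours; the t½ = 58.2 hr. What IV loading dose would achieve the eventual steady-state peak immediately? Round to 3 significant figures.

k = ln 2 / 58.2 = 0.01191 hr⁻¹
Accumulation ratio R = 1 / (1 − e^(−kτ)) = 1 / (1 − e^(−0.01191×21.0)) = 1 / (1 − 0.7787) = 4.519
Loading dose = maintenance dose × R = 149 × 4.519 ≈ 673 mg

673 mg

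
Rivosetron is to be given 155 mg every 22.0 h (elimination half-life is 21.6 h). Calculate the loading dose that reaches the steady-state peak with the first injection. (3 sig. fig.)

k = ln 2 / 21.6 = 0.03209 h⁻¹
Accumulation ratio R = 1 / (1 − e^(−kτ)) = 1 / (1 − e^(−0.03209×22.0)) = 1 / (1 − 0.4936) = 1.975
Loading dose = maintenance dose × R = 155 × 1.975 ≈ 306 mg

306 mg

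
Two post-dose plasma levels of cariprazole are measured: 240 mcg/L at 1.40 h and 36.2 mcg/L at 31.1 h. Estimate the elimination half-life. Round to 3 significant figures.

k = ln(C₁/C₂) / (t₂ − t₁) = ln(240/36.2) / (31.1 − 1.40)
  = 1.892 / 29.70 = 0.06369 h⁻¹
t½ = ln 2 / k = ln 2 / 0.06369 ≈ 10.9 hours

10.9 hours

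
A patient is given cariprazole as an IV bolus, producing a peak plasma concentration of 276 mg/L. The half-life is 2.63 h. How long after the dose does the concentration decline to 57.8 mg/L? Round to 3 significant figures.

k = ln 2 / 2.63 = 0.2636 h⁻¹
C(t) = C₀ e^(−kt)  ⇒  t = ln(C₀/C) / k
t = ln(276/57.8) / 0.2636 = 1.563 / 0.2636 ≈ 5.93 hours

5.93 hours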